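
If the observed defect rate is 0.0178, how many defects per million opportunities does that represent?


DPMO = defect_rate * 1000000 = 0.0178 * 1000000

17800


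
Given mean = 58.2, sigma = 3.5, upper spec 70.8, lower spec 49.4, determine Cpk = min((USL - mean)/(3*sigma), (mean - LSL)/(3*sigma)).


Cpu = (70.8 - 58.2) / (3 * 3.5) = 1.2
Cpl = (58.2 - 49.4) / (3 * 3.5) = 0.84
Cpk = min(1.2, 0.84) = 0.84

0.84


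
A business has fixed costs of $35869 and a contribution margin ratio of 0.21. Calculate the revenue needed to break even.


Formula: BER = Fixed Costs / Contribution Margin Ratio
BER = $35869 / 0.21
BER = $170804.76 (to the nearest cent)

$170804.76


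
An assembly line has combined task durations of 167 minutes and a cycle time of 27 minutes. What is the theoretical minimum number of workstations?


Formula: N_min = ceil(Sum of Task Times / Cycle Time)
N_min = ceil(167 min / 27 min) = ceil(6.1852)
N_min = 7 stations

7


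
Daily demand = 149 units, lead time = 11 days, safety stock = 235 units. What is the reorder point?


Formula: ROP = (Daily Demand * Lead Time) + Safety Stock
Demand during lead time = 149 * 11 = 1639 units
ROP = 1639 + 235 = 1874 units

1874 units


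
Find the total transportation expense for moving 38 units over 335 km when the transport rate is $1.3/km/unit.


TC = dist * cost * units = 335 * 1.3 * 38 = $16549.00

$16549.00


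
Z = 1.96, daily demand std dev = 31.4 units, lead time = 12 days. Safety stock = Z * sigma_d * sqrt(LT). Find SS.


Formula: SS = z * sigma_d * sqrt(LT)
sqrt(LT) = sqrt(12) = 3.4641
SS = 1.96 * 31.4 * 3.4641
SS = 213.2 units

213.2 units


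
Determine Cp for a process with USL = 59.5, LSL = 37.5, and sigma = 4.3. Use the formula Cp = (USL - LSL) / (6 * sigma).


Cp = (59.5 - 37.5) / (6 * 4.3)

0.85


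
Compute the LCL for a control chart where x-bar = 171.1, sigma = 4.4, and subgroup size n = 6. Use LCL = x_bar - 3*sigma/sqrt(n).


LCL = 171.1 - 3 * 4.4 / sqrt(6)

165.71


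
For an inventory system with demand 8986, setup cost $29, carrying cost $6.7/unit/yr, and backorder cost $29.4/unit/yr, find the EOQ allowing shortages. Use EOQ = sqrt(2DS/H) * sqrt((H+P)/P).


Formula: EOQ* = sqrt(2DS/H) * sqrt((H+P)/P)
Base EOQ = sqrt(2*8986*29/6.7) = 278.91 units
Correction = sqrt((6.7+29.4)/29.4) = 1.1081
EOQ* = 278.91 * 1.1081 = 309.1 units

309.1 units


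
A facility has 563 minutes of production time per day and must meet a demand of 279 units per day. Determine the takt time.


Formula: Takt Time = Available Production Time / Customer Demand
Takt = 563 min/day / 279 units/day
Takt = 2.02 min/unit

2.02 min/unit


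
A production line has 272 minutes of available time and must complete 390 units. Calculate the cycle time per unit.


Formula: CT = Available Time / Number of Units
CT = 272 min / 390 units
CT = 0.7 min/unit

0.7 min/unit


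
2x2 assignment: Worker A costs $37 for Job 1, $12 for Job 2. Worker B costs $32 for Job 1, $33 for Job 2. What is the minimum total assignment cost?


Option 1: A->1 + B->2 = $37 + $33 = $70
Option 2: A->2 + B->1 = $12 + $32 = $44
Min cost = min($70, $44) = $44

$44


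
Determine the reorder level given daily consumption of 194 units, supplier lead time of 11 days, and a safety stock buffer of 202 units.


Formula: ROP = (Daily Demand * Lead Time) + Safety Stock
Demand during lead time = 194 * 11 = 2134 units
ROP = 2134 + 202 = 2336 units

2336 units


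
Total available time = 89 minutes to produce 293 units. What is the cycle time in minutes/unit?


Formula: CT = Available Time / Number of Units
CT = 89 min / 293 units
CT = 0.3 min/unit

0.3 min/unit


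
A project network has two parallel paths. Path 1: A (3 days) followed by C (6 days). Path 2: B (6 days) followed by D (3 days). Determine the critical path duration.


Path 1 = 3 + 6 = 9 days
Path 2 = 6 + 3 = 9 days
Duration = max(9, 9) = 9 days

9 days


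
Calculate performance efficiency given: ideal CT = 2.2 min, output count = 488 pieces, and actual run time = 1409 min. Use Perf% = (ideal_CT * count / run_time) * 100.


Formula: Performance = (Ideal CT * Total Count) / Run Time * 100
Ideal output time = 2.2 * 488 = 1073.6 min
Performance = 1073.6 / 1409 * 100 = 76.2%

76.2%


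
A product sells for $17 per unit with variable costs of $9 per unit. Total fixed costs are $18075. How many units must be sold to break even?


Formula: BEQ = Fixed Costs / (Price - Variable Cost)
Contribution margin = $17 - $9 = $8/unit
BEQ = ceil($18075 / $8/unit) = ceil(2259.38) = 2260 units

2260 units


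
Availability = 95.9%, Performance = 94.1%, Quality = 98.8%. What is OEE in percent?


Formula: OEE = Availability * Performance * Quality / 10000
A * P = 95.9% * 94.1% / 100 = 90.24%
OEE = 90.24% * 98.8% / 100 = 89.2%

89.2%


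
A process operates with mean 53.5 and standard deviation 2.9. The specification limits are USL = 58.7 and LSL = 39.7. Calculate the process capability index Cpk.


Cpu = (58.7 - 53.5) / (3 * 2.9) = 0.6
Cpl = (53.5 - 39.7) / (3 * 2.9) = 1.59
Cpk = min(0.6, 1.59) = 0.6

0.6


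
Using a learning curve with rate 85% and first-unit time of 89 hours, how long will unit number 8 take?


Formula: T_n = T_1 * (learning_rate)^(log2(n)) where learning_rate = rate/100
Doublings = log2(8) = 3
T_n = 89 * 0.85^3
T_n = 89 * 0.6141 = 54.7 hours

54.7 hours


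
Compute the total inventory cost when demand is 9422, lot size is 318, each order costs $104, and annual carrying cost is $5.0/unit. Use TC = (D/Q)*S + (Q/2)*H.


TC = 9422/318 * 104 + 318/2 * 5.0

$3876.41


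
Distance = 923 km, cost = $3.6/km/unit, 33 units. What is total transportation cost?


TC = dist * cost * units = 923 * 3.6 * 33 = $109652.40

$109652.40


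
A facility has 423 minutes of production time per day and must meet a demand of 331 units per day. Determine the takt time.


Formula: Takt Time = Available Production Time / Customer Demand
Takt = 423 min/day / 331 units/day
Takt = 1.28 min/unit

1.28 min/unit


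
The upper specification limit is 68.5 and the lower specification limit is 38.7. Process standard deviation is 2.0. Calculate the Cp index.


Cp = (68.5 - 38.7) / (6 * 2.0)

2.48


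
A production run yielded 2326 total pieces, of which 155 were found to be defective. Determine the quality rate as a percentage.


Formula: Quality Rate = Good Pieces / Total Pieces * 100
Good pieces = 2326 - 155 = 2171
QR = 2171 / 2326 * 100 = 93.3%

93.3%


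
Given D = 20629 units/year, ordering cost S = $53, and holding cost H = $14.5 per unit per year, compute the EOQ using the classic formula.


Formula: EOQ = sqrt(2 * D * S / H)
Numerator: 2 * 20629 * 53 = 2186674
2DS/H = 2186674 / 14.5 = 150805.1
EOQ = sqrt(150805.1) = 388.3 units

388.3 units


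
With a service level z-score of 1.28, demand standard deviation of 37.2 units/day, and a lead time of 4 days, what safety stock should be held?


Formula: SS = z * sigma_d * sqrt(LT)
sqrt(LT) = sqrt(4) = 2.0
SS = 1.28 * 37.2 * 2.0
SS = 95.2 units

95.2 units


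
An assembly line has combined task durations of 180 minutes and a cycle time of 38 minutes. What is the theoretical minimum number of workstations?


Formula: N_min = ceil(Sum of Task Times / Cycle Time)
N_min = ceil(180 min / 38 min) = ceil(4.7368)
N_min = 5 stations

5


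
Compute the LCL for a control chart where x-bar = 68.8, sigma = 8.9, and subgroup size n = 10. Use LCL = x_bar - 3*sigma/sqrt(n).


LCL = 68.8 - 3 * 8.9 / sqrt(10)

60.36


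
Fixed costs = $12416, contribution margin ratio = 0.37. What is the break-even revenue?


Formula: BER = Fixed Costs / Contribution Margin Ratio
BER = $12416 / 0.37
BER = $33556.76 (to the nearest cent)

$33556.76


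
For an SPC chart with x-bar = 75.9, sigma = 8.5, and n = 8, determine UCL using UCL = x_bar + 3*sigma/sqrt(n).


UCL = 75.9 + 3 * 8.5 / sqrt(8)

84.92


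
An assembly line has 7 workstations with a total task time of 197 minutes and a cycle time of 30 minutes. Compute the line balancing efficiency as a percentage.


Formula: Efficiency = Sum of Task Times / (N_stations * CT) * 100
Total station capacity = 7 stations * 30 min = 210 min
Efficiency = 197 / 210 * 100 = 93.8%

93.8%


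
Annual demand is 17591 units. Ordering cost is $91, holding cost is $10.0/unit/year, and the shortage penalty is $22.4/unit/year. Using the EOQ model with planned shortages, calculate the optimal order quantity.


Formula: EOQ* = sqrt(2DS/H) * sqrt((H+P)/P)
Base EOQ = sqrt(2*17591*91/10.0) = 565.82 units
Correction = sqrt((10.0+22.4)/22.4) = 1.20268
EOQ* = 565.82 * 1.20268 = 680.5 units

680.5 units


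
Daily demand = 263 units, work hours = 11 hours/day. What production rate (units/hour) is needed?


Formula: Production Rate = Daily Demand / Available Hours
Rate = 263 units/day / 11 hours/day
Rate = 23.9 units/hour

23.9 units/hour


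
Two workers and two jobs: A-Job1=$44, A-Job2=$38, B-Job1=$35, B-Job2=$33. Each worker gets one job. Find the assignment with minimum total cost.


Option 1: A->1 + B->2 = $44 + $33 = $77
Option 2: A->2 + B->1 = $38 + $35 = $73
Min cost = min($77, $73) = $73

$73


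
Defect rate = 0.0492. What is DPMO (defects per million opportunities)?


DPMO = defect_rate * 1000000 = 0.0492 * 1000000

49200


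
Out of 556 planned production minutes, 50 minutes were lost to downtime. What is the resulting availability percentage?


Formula: Availability = (Planned Time - Downtime) / Planned Time * 100
Uptime = 556 - 50 = 506 min
Availability = 506 / 556 * 100 = 91.0%

91.0%


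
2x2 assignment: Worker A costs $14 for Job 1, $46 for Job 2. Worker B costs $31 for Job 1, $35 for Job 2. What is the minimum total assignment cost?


Option 1: A->1 + B->2 = $14 + $35 = $49
Option 2: A->2 + B->1 = $46 + $31 = $77
Min cost = min($49, $77) = $49

$49


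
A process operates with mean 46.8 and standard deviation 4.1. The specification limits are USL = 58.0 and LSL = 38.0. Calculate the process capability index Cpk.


Cpu = (58.0 - 46.8) / (3 * 4.1) = 0.91
Cpl = (46.8 - 38.0) / (3 * 4.1) = 0.72
Cpk = min(0.91, 0.72) = 0.72

0.72


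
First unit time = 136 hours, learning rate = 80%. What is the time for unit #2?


Formula: T_n = T_1 * (learning_rate)^(log2(n)) where learning_rate = rate/100
Doublings = log2(2) = 1
T_n = 136 * 0.8^1
T_n = 136 * 0.8 = 108.8 hours

108.8 hours


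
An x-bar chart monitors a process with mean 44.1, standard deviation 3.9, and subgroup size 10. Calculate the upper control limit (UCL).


UCL = 44.1 + 3 * 3.9 / sqrt(10)

47.8


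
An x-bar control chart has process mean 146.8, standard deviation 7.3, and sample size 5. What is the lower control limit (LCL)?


LCL = 146.8 - 3 * 7.3 / sqrt(5)

137.01


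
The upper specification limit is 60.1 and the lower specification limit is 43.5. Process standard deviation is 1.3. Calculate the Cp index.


Cp = (60.1 - 43.5) / (6 * 1.3)

2.13


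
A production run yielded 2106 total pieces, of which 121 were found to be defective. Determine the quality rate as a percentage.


Formula: Quality Rate = Good Pieces / Total Pieces * 100
Good pieces = 2106 - 121 = 1985
QR = 1985 / 2106 * 100 = 94.3%

94.3%


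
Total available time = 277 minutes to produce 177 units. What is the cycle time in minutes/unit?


Formula: CT = Available Time / Number of Units
CT = 277 min / 177 units
CT = 1.56 min/unit

1.56 min/unit


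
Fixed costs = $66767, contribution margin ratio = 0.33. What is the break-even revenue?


Formula: BER = Fixed Costs / Contribution Margin Ratio
BER = $66767 / 0.33
BER = $202324.24 (to the nearest cent)

$202324.24


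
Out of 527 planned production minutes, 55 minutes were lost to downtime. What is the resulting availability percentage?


Formula: Availability = (Planned Time - Downtime) / Planned Time * 100
Uptime = 527 - 55 = 472 min
Availability = 472 / 527 * 100 = 89.6%

89.6%


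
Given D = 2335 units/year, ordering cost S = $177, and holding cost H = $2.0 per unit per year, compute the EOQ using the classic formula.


Formula: EOQ = sqrt(2 * D * S / H)
Numerator: 2 * 2335 * 177 = 826590
2DS/H = 826590 / 2.0 = 413295.0
EOQ = sqrt(413295.0) = 642.9 units

642.9 units


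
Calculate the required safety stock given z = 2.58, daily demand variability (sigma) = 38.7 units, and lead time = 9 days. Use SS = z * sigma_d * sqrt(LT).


Formula: SS = z * sigma_d * sqrt(LT)
sqrt(LT) = sqrt(9) = 3.0
SS = 2.58 * 38.7 * 3.0
SS = 299.5 units

299.5 units


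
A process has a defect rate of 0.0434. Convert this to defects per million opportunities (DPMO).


DPMO = defect_rate * 1000000 = 0.0434 * 1000000

43400


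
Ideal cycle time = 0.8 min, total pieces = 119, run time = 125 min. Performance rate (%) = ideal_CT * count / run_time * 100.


Formula: Performance = (Ideal CT * Total Count) / Run Time * 100
Ideal output time = 0.8 * 119 = 95.2 min
Performance = 95.2 / 125 * 100 = 76.2%

76.2%


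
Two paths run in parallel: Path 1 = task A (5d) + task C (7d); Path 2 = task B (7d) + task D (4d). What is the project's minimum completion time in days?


Path 1 = 5 + 7 = 12 days
Path 2 = 7 + 4 = 11 days
Duration = max(12, 11) = 12 days

12 days


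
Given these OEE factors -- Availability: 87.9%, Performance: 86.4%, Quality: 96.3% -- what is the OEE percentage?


Formula: OEE = Availability * Performance * Quality / 10000
A * P = 87.9% * 86.4% / 100 = 75.95%
OEE = 75.95% * 96.3% / 100 = 73.1%

73.1%


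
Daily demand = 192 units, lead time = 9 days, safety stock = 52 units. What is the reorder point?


Formula: ROP = (Daily Demand * Lead Time) + Safety Stock
Demand during lead time = 192 * 9 = 1728 units
ROP = 1728 + 52 = 1780 units

1780 units


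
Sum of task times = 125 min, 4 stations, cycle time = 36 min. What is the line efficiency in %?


Formula: Efficiency = Sum of Task Times / (N_stations * CT) * 100
Total station capacity = 4 stations * 36 min = 144 min
Efficiency = 125 / 144 * 100 = 86.8%

86.8%


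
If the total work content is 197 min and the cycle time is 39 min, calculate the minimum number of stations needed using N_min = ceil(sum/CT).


Formula: N_min = ceil(Sum of Task Times / Cycle Time)
N_min = ceil(197 min / 39 min) = ceil(5.0513)
N_min = 6 stations

6


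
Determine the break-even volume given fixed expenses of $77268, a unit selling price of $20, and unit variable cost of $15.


Formula: BEQ = Fixed Costs / (Price - Variable Cost)
Contribution margin = $20 - $15 = $5/unit
BEQ = ceil($77268 / $5/unit) = ceil(15453.6) = 15454 units

15454 units


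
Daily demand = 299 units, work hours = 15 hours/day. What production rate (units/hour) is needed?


Formula: Production Rate = Daily Demand / Available Hours
Rate = 299 units/day / 15 hours/day
Rate = 19.9 units/hour

19.9 units/hour


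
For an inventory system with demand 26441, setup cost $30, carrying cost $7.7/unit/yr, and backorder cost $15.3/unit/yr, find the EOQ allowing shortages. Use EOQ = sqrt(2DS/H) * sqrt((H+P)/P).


Formula: EOQ* = sqrt(2DS/H) * sqrt((H+P)/P)
Base EOQ = sqrt(2*26441*30/7.7) = 453.91 units
Correction = sqrt((7.7+15.3)/15.3) = 1.22608
EOQ* = 453.91 * 1.22608 = 556.5 units

556.5 units


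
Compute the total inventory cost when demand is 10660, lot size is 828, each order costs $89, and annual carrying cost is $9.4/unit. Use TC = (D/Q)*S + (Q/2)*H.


TC = 10660/828 * 89 + 828/2 * 9.4

$5037.42


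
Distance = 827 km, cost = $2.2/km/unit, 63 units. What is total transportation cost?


TC = dist * cost * units = 827 * 2.2 * 63 = $114622.20

$114622.20


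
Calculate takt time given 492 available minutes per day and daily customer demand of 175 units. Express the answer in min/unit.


Formula: Takt Time = Available Production Time / Customer Demand
Takt = 492 min/day / 175 units/day
Takt = 2.81 min/unit

2.81 min/unit


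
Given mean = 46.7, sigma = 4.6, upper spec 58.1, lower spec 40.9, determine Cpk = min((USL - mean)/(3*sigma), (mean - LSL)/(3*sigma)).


Cpu = (58.1 - 46.7) / (3 * 4.6) = 0.83
Cpl = (46.7 - 40.9) / (3 * 4.6) = 0.42
Cpk = min(0.83, 0.42) = 0.42

0.42


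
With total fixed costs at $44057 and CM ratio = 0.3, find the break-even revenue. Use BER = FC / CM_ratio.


Formula: BER = Fixed Costs / Contribution Margin Ratio
BER = $44057 / 0.3
BER = $146856.67 (to the nearest cent)

$146856.67


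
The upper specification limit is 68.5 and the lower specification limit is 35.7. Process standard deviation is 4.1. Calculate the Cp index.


Cp = (68.5 - 35.7) / (6 * 4.1)

1.33


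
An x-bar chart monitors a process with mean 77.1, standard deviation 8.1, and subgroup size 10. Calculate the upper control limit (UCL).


UCL = 77.1 + 3 * 8.1 / sqrt(10)

84.78


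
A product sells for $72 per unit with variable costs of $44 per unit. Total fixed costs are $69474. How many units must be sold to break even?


Formula: BEQ = Fixed Costs / (Price - Variable Cost)
Contribution margin = $72 - $44 = $28/unit
BEQ = ceil($69474 / $28/unit) = ceil(2481.21) = 2482 units

2482 units


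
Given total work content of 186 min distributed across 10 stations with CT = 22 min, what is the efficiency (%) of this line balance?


Formula: Efficiency = Sum of Task Times / (N_stations * CT) * 100
Total station capacity = 10 stations * 22 min = 220 min
Efficiency = 186 / 220 * 100 = 84.5%

84.5%


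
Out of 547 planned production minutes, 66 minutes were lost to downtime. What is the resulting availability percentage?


Formula: Availability = (Planned Time - Downtime) / Planned Time * 100
Uptime = 547 - 66 = 481 min
Availability = 481 / 547 * 100 = 87.9%

87.9%


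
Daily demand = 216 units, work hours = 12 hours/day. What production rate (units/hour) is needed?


Formula: Production Rate = Daily Demand / Available Hours
Rate = 216 units/day / 12 hours/day
Rate = 18.0 units/hour

18.0 units/hour


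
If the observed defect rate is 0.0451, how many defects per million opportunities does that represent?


DPMO = defect_rate * 1000000 = 0.0451 * 1000000

45100


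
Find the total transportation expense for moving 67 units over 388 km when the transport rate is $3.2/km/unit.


TC = dist * cost * units = 388 * 3.2 * 67 = $83187.20

$83187.20


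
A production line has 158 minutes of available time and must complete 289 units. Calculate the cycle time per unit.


Formula: CT = Available Time / Number of Units
CT = 158 min / 289 units
CT = 0.55 min/unit

0.55 min/unit


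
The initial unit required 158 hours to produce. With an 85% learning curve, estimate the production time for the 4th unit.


Formula: T_n = T_1 * (learning_rate)^(log2(n)) where learning_rate = rate/100
Doublings = log2(4) = 2
T_n = 158 * 0.85^2
T_n = 158 * 0.7225 = 114.2 hours

114.2 hours


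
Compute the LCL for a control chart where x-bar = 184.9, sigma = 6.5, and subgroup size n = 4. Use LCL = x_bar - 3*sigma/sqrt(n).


LCL = 184.9 - 3 * 6.5 / sqrt(4)

175.15


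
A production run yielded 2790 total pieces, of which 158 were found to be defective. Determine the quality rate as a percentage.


Formula: Quality Rate = Good Pieces / Total Pieces * 100
Good pieces = 2790 - 158 = 2632
QR = 2632 / 2790 * 100 = 94.3%

94.3%


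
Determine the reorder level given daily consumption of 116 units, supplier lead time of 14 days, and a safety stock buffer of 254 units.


Formula: ROP = (Daily Demand * Lead Time) + Safety Stock
Demand during lead time = 116 * 14 = 1624 units
ROP = 1624 + 254 = 1878 units

1878 units


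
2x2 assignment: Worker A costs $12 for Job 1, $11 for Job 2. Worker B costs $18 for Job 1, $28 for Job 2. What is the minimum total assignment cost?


Option 1: A->1 + B->2 = $12 + $28 = $40
Option 2: A->2 + B->1 = $11 + $18 = $29
Min cost = min($40, $29) = $29

$29


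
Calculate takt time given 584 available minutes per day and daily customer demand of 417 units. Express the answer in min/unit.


Formula: Takt Time = Available Production Time / Customer Demand
Takt = 584 min/day / 417 units/day
Takt = 1.4 min/unit

1.4 min/unit


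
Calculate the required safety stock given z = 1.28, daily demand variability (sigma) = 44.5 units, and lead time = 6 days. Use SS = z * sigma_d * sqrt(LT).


Formula: SS = z * sigma_d * sqrt(LT)
sqrt(LT) = sqrt(6) = 2.4495
SS = 1.28 * 44.5 * 2.4495
SS = 139.5 units

139.5 units


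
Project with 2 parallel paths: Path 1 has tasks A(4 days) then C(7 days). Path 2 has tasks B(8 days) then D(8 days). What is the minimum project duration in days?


Path 1 = 4 + 7 = 11 days
Path 2 = 8 + 8 = 16 days
Duration = max(11, 16) = 16 days

16 days


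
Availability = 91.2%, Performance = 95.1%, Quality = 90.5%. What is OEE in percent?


Formula: OEE = Availability * Performance * Quality / 10000
A * P = 91.2% * 95.1% / 100 = 86.73%
OEE = 86.73% * 90.5% / 100 = 78.5%

78.5%


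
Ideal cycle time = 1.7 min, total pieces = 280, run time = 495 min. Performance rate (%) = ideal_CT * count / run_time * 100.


Formula: Performance = (Ideal CT * Total Count) / Run Time * 100
Ideal output time = 1.7 * 280 = 476.0 min
Performance = 476.0 / 495 * 100 = 96.2%

96.2%


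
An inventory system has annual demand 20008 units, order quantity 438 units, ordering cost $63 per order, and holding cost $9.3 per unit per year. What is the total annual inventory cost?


TC = 20008/438 * 63 + 438/2 * 9.3

$4914.56


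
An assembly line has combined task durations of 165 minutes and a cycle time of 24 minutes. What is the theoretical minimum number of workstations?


Formula: N_min = ceil(Sum of Task Times / Cycle Time)
N_min = ceil(165 min / 24 min) = ceil(6.875)
N_min = 7 stations

7


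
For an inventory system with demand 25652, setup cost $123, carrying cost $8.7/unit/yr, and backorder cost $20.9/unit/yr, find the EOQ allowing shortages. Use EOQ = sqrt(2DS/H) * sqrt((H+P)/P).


Formula: EOQ* = sqrt(2DS/H) * sqrt((H+P)/P)
Base EOQ = sqrt(2*25652*123/8.7) = 851.66 units
Correction = sqrt((8.7+20.9)/20.9) = 1.19007
EOQ* = 851.66 * 1.19007 = 1013.5 units

1013.5 units


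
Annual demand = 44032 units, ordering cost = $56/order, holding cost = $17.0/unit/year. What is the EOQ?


Formula: EOQ = sqrt(2 * D * S / H)
Numerator: 2 * 44032 * 56 = 4931584
2DS/H = 4931584 / 17.0 = 290093.2
EOQ = sqrt(290093.2) = 538.6 units

538.6 units


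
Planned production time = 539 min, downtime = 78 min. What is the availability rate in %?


Formula: Availability = (Planned Time - Downtime) / Planned Time * 100
Uptime = 539 - 78 = 461 min
Availability = 461 / 539 * 100 = 85.5%

85.5%


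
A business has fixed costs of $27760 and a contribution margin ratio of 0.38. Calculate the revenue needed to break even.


Formula: BER = Fixed Costs / Contribution Margin Ratio
BER = $27760 / 0.38
BER = $73052.63 (to the nearest cent)

$73052.63


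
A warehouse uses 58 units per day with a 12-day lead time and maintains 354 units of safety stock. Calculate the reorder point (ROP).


Formula: ROP = (Daily Demand * Lead Time) + Safety Stock
Demand during lead time = 58 * 12 = 696 units
ROP = 696 + 354 = 1050 units

1050 units


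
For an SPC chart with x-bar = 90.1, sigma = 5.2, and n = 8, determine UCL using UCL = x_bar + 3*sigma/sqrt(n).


UCL = 90.1 + 3 * 5.2 / sqrt(8)

95.62


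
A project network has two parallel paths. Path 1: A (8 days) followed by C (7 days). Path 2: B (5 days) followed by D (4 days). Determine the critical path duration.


Path 1 = 8 + 7 = 15 days
Path 2 = 5 + 4 = 9 days
Duration = max(15, 9) = 15 days

15 days


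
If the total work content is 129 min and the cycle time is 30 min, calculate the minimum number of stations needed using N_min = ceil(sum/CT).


Formula: N_min = ceil(Sum of Task Times / Cycle Time)
N_min = ceil(129 min / 30 min) = ceil(4.3)
N_min = 5 stations

5


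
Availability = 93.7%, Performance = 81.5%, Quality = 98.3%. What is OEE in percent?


Formula: OEE = Availability * Performance * Quality / 10000
A * P = 93.7% * 81.5% / 100 = 76.37%
OEE = 76.37% * 98.3% / 100 = 75.1%

75.1%


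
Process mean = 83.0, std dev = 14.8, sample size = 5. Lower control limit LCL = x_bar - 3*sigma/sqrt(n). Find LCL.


LCL = 83.0 - 3 * 14.8 / sqrt(5)

63.14


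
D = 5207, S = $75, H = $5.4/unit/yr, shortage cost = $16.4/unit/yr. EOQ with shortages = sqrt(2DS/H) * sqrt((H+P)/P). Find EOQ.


Formula: EOQ* = sqrt(2DS/H) * sqrt((H+P)/P)
Base EOQ = sqrt(2*5207*75/5.4) = 380.31 units
Correction = sqrt((5.4+16.4)/16.4) = 1.15294
EOQ* = 380.31 * 1.15294 = 438.5 units

438.5 units


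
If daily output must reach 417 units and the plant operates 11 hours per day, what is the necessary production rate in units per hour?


Formula: Production Rate = Daily Demand / Available Hours
Rate = 417 units/day / 11 hours/day
Rate = 37.9 units/hour

37.9 units/hour


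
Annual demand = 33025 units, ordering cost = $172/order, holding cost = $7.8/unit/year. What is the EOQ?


Formula: EOQ = sqrt(2 * D * S / H)
Numerator: 2 * 33025 * 172 = 11360600
2DS/H = 11360600 / 7.8 = 1456487.2
EOQ = sqrt(1456487.2) = 1206.9 units

1206.9 units


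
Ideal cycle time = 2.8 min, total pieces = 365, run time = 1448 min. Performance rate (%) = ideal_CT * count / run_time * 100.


Formula: Performance = (Ideal CT * Total Count) / Run Time * 100
Ideal output time = 2.8 * 365 = 1022.0 min
Performance = 1022.0 / 1448 * 100 = 70.6%

70.6%


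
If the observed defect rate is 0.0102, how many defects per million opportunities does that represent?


DPMO = defect_rate * 1000000 = 0.0102 * 1000000

10200


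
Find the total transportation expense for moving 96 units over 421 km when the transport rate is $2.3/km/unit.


TC = dist * cost * units = 421 * 2.3 * 96 = $92956.80

$92956.80


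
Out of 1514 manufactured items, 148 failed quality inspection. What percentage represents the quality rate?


Formula: Quality Rate = Good Pieces / Total Pieces * 100
Good pieces = 1514 - 148 = 1366
QR = 1366 / 1514 * 100 = 90.2%

90.2%


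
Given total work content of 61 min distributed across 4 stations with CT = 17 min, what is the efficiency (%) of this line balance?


Formula: Efficiency = Sum of Task Times / (N_stations * CT) * 100
Total station capacity = 4 stations * 17 min = 68 min
Efficiency = 61 / 68 * 100 = 89.7%

89.7%


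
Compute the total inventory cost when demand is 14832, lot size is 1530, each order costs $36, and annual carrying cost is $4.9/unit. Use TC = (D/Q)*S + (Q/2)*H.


TC = 14832/1530 * 36 + 1530/2 * 4.9

$4097.49


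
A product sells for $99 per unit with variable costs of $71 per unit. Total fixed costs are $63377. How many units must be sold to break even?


Formula: BEQ = Fixed Costs / (Price - Variable Cost)
Contribution margin = $99 - $71 = $28/unit
BEQ = ceil($63377 / $28/unit) = ceil(2263.46) = 2264 units

2264 units


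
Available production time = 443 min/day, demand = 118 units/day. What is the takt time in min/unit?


Formula: Takt Time = Available Production Time / Customer Demand
Takt = 443 min/day / 118 units/day
Takt = 3.75 min/unit

3.75 min/unit


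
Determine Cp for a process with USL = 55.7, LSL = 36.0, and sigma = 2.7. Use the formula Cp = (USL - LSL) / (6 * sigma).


Cp = (55.7 - 36.0) / (6 * 2.7)

1.22


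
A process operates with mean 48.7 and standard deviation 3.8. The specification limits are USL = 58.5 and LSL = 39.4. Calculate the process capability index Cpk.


Cpu = (58.5 - 48.7) / (3 * 3.8) = 0.86
Cpl = (48.7 - 39.4) / (3 * 3.8) = 0.82
Cpk = min(0.86, 0.82) = 0.82

0.82


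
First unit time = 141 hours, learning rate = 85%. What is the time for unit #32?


Formula: T_n = T_1 * (learning_rate)^(log2(n)) where learning_rate = rate/100
Doublings = log2(32) = 5
T_n = 141 * 0.85^5
T_n = 141 * 0.4437 = 62.6 hours

62.6 hours


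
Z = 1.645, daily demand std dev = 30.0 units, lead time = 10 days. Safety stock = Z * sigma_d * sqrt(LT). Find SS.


Formula: SS = z * sigma_d * sqrt(LT)
sqrt(LT) = sqrt(10) = 3.1623
SS = 1.645 * 30.0 * 3.1623
SS = 156.1 units

156.1 units


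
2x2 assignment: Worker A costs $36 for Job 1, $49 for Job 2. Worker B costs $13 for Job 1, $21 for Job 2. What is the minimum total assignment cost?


Option 1: A->1 + B->2 = $36 + $21 = $57
Option 2: A->2 + B->1 = $49 + $13 = $62
Min cost = min($57, $62) = $57

$57


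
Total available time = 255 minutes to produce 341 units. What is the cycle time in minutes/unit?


Formula: CT = Available Time / Number of Units
CT = 255 min / 341 units
CT = 0.75 min/unit

0.75 min/unit


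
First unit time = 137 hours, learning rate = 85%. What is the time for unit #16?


Formula: T_n = T_1 * (learning_rate)^(log2(n)) where learning_rate = rate/100
Doublings = log2(16) = 4
T_n = 137 * 0.85^4
T_n = 137 * 0.522 = 71.5 hours

71.5 hours


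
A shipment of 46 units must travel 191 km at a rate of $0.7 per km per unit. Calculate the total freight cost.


TC = dist * cost * units = 191 * 0.7 * 46 = $6150.20

$6150.20


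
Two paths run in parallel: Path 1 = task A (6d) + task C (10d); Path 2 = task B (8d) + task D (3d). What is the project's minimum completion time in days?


Path 1 = 6 + 10 = 16 days
Path 2 = 8 + 3 = 11 days
Duration = max(16, 11) = 16 days

16 days


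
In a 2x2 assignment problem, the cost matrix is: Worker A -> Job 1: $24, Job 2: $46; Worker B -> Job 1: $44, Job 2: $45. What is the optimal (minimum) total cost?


Option 1: A->1 + B->2 = $24 + $45 = $69
Option 2: A->2 + B->1 = $46 + $44 = $90
Min cost = min($69, $90) = $69

$69


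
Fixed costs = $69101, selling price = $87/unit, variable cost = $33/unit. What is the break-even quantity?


Formula: BEQ = Fixed Costs / (Price - Variable Cost)
Contribution margin = $87 - $33 = $54/unit
BEQ = ceil($69101 / $54/unit) = ceil(1279.65) = 1280 units

1280 units


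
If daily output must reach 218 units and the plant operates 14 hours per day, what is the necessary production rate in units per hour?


Formula: Production Rate = Daily Demand / Available Hours
Rate = 218 units/day / 14 hours/day
Rate = 15.6 units/hour

15.6 units/hour


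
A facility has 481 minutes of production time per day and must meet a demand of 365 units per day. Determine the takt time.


Formula: Takt Time = Available Production Time / Customer Demand
Takt = 481 min/day / 365 units/day
Takt = 1.32 min/unit

1.32 min/unit


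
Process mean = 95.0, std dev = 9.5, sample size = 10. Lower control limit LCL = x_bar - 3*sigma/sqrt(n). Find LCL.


LCL = 95.0 - 3 * 9.5 / sqrt(10)

85.99


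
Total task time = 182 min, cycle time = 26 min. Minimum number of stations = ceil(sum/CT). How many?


Formula: N_min = ceil(Sum of Task Times / Cycle Time)
N_min = ceil(182 min / 26 min) = ceil(7.0)
N_min = 7 stations

7


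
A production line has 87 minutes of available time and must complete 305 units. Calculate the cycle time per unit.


Formula: CT = Available Time / Number of Units
CT = 87 min / 305 units
CT = 0.29 min/unit

0.29 min/unit


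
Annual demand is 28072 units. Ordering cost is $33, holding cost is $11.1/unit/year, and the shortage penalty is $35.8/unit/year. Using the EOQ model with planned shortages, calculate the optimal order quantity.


Formula: EOQ* = sqrt(2DS/H) * sqrt((H+P)/P)
Base EOQ = sqrt(2*28072*33/11.1) = 408.55 units
Correction = sqrt((11.1+35.8)/35.8) = 1.14458
EOQ* = 408.55 * 1.14458 = 467.6 units

467.6 units


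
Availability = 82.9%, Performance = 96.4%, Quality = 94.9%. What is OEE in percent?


Formula: OEE = Availability * Performance * Quality / 10000
A * P = 82.9% * 96.4% / 100 = 79.92%
OEE = 79.92% * 94.9% / 100 = 75.8%

75.8%


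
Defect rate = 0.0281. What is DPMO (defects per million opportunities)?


DPMO = defect_rate * 1000000 = 0.0281 * 1000000

28100


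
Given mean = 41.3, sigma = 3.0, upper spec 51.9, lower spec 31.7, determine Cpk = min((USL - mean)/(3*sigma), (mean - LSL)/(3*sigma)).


Cpu = (51.9 - 41.3) / (3 * 3.0) = 1.18
Cpl = (41.3 - 31.7) / (3 * 3.0) = 1.07
Cpk = min(1.18, 1.07) = 1.07

1.07


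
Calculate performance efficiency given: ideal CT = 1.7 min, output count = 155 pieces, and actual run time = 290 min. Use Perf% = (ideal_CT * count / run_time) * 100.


Formula: Performance = (Ideal CT * Total Count) / Run Time * 100
Ideal output time = 1.7 * 155 = 263.5 min
Performance = 263.5 / 290 * 100 = 90.9%

90.9%


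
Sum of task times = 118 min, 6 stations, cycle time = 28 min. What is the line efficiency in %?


Formula: Efficiency = Sum of Task Times / (N_stations * CT) * 100
Total station capacity = 6 stations * 28 min = 168 min
Efficiency = 118 / 168 * 100 = 70.2%

70.2%


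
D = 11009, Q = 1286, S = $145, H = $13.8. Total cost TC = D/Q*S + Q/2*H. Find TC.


TC = 11009/1286 * 145 + 1286/2 * 13.8

$10114.69


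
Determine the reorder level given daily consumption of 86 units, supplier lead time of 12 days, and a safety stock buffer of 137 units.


Formula: ROP = (Daily Demand * Lead Time) + Safety Stock
Demand during lead time = 86 * 12 = 1032 units
ROP = 1032 + 137 = 1169 units

1169 units


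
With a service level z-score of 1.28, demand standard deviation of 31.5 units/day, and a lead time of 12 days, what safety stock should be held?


Formula: SS = z * sigma_d * sqrt(LT)
sqrt(LT) = sqrt(12) = 3.4641
SS = 1.28 * 31.5 * 3.4641
SS = 139.7 units

139.7 units


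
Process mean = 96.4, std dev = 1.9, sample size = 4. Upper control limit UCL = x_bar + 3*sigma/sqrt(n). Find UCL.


UCL = 96.4 + 3 * 1.9 / sqrt(4)

99.25


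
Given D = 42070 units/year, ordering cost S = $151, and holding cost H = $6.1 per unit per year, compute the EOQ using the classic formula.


Formula: EOQ = sqrt(2 * D * S / H)
Numerator: 2 * 42070 * 151 = 12705140
2DS/H = 12705140 / 6.1 = 2082809.8
EOQ = sqrt(2082809.8) = 1443.2 units

1443.2 units


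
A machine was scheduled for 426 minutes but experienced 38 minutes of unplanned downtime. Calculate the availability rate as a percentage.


Formula: Availability = (Planned Time - Downtime) / Planned Time * 100
Uptime = 426 - 38 = 388 min
Availability = 388 / 426 * 100 = 91.1%

91.1%


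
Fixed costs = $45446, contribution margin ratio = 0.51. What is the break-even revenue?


Formula: BER = Fixed Costs / Contribution Margin Ratio
BER = $45446 / 0.51
BER = $89109.80 (to the nearest cent)

$89109.80


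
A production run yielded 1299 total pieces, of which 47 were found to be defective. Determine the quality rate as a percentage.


Formula: Quality Rate = Good Pieces / Total Pieces * 100
Good pieces = 1299 - 47 = 1252
QR = 1252 / 1299 * 100 = 96.4%

96.4%


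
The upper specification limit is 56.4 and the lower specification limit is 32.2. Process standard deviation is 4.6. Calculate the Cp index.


Cp = (56.4 - 32.2) / (6 * 4.6)

0.88


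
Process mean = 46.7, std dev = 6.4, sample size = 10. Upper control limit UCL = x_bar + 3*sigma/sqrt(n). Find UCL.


UCL = 46.7 + 3 * 6.4 / sqrt(10)

52.77


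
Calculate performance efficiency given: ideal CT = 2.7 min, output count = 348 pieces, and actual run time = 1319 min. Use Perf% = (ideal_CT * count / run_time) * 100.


Formula: Performance = (Ideal CT * Total Count) / Run Time * 100
Ideal output time = 2.7 * 348 = 939.6 min
Performance = 939.6 / 1319 * 100 = 71.2%

71.2%


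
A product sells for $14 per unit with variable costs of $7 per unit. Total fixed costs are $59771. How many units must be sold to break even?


Formula: BEQ = Fixed Costs / (Price - Variable Cost)
Contribution margin = $14 - $7 = $7/unit
BEQ = ceil($59771 / $7/unit) = ceil(8538.71) = 8539 units

8539 units


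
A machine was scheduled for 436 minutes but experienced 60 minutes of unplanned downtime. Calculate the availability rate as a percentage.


Formula: Availability = (Planned Time - Downtime) / Planned Time * 100
Uptime = 436 - 60 = 376 min
Availability = 376 / 436 * 100 = 86.2%

86.2%


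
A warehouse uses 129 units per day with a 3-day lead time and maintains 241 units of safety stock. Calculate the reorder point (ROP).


Formula: ROP = (Daily Demand * Lead Time) + Safety Stock
Demand during lead time = 129 * 3 = 387 units
ROP = 387 + 241 = 628 units

628 units


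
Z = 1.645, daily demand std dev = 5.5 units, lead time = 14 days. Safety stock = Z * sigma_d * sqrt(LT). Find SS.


Formula: SS = z * sigma_d * sqrt(LT)
sqrt(LT) = sqrt(14) = 3.7417
SS = 1.645 * 5.5 * 3.7417
SS = 33.9 units

33.9 units


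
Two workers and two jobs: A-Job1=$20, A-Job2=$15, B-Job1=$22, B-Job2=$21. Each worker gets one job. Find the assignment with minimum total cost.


Option 1: A->1 + B->2 = $20 + $21 = $41
Option 2: A->2 + B->1 = $15 + $22 = $37
Min cost = min($41, $37) = $37

$37


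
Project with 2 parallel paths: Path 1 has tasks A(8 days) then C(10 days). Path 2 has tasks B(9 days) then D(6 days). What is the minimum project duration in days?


Path 1 = 8 + 10 = 18 days
Path 2 = 9 + 6 = 15 days
Duration = max(18, 15) = 18 days

18 days


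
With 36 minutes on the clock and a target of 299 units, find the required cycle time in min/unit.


Formula: CT = Available Time / Number of Units
CT = 36 min / 299 units
CT = 0.12 min/unit

0.12 min/unit


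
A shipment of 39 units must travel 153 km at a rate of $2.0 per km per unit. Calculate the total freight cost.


TC = dist * cost * units = 153 * 2.0 * 39 = $11934.00

$11934.00


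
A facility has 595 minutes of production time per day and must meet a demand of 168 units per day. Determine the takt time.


Formula: Takt Time = Available Production Time / Customer Demand
Takt = 595 min/day / 168 units/day
Takt = 3.54 min/unit

3.54 min/unit


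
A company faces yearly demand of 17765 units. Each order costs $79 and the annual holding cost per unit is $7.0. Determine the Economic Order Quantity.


Formula: EOQ = sqrt(2 * D * S / H)
Numerator: 2 * 17765 * 79 = 2806870
2DS/H = 2806870 / 7.0 = 400981.4
EOQ = sqrt(400981.4) = 633.2 units

633.2 units


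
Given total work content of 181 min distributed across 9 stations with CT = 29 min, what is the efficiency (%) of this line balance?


Formula: Efficiency = Sum of Task Times / (N_stations * CT) * 100
Total station capacity = 9 stations * 29 min = 261 min
Efficiency = 181 / 261 * 100 = 69.3%

69.3%


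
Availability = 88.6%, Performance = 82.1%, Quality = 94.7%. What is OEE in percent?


Formula: OEE = Availability * Performance * Quality / 10000
A * P = 88.6% * 82.1% / 100 = 72.74%
OEE = 72.74% * 94.7% / 100 = 68.9%

68.9%


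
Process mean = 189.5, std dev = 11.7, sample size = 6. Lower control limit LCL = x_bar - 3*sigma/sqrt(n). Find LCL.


LCL = 189.5 - 3 * 11.7 / sqrt(6)

175.17


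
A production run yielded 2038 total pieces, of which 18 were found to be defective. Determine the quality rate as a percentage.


Formula: Quality Rate = Good Pieces / Total Pieces * 100
Good pieces = 2038 - 18 = 2020
QR = 2020 / 2038 * 100 = 99.1%

99.1%


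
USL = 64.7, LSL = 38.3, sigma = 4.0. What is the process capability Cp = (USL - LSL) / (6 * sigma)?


Cp = (64.7 - 38.3) / (6 * 4.0)

1.1


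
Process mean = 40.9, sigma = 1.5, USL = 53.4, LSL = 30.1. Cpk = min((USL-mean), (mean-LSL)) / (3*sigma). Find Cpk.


Cpu = (53.4 - 40.9) / (3 * 1.5) = 2.78
Cpl = (40.9 - 30.1) / (3 * 1.5) = 2.4
Cpk = min(2.78, 2.4) = 2.4

2.4


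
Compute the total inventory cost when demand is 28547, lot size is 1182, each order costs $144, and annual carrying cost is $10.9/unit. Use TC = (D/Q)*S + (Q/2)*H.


TC = 28547/1182 * 144 + 1182/2 * 10.9

$9919.71
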